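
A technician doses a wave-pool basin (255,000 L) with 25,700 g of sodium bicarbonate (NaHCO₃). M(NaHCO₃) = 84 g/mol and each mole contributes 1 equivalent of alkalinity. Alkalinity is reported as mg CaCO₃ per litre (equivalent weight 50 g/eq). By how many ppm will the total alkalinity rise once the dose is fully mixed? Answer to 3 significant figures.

60.0 ppm

Moles of NaHCO₃: 25,700 g ÷ 84 g/mol = 306 mol → 306 eq of alkalinity.
As CaCO₃: 306 eq × 50 g/eq = 15,300 g.
Rise: 15,300 g / 255,000 L × 1000 = 59.99 mg/L.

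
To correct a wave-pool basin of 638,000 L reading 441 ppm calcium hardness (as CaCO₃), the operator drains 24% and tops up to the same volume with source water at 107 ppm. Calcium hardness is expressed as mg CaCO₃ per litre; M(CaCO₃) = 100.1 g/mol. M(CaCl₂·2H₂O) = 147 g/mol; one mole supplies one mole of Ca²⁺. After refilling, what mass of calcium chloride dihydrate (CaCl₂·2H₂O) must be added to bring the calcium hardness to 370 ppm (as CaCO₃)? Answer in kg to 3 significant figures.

After draining 24% and refilling: 441 × 0.76 + 107 × 0.24 = 360.84 ppm.
Deficit to target: 370 − 360.84 = 9.16 mg/L.
As CaCO₃: 9.16 mg/L × 638,000 L = 5844 g; ÷ 100.1 = 58.38 mol Ca²⁺.
Mass: 58.38 × 147 = 8582 g.

8.58 kg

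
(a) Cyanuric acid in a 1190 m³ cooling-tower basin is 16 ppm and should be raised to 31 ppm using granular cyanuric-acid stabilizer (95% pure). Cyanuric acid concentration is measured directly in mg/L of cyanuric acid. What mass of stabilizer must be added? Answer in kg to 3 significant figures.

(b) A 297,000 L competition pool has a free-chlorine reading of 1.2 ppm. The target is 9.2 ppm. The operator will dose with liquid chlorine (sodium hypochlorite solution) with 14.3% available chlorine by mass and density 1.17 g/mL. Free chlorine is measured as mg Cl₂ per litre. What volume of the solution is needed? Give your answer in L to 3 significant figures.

(a) Volume: 1190 m³ = 1,190,000 L.
(a) CYA to add: (31 − 16) = 15 mg/L × 1,190,000 L = 17,850 g cyanuric acid.
(a) At 95% purity: 17,850 / 0.95 = 18,790 g product.

(b) Chlorine deficit: 9.2 − 1.2 = 8 ppm = 8 mg/L as Cl₂.
(b) Cl₂ equivalent needed: 8 mg/L × 297,000 L = 2,376,000 mg = 2376 g.
(b) Product at 14.3% available chlorine: 2376 / 0.143 = 16,620 g.
(b) Volume at density 1.17 g/mL: 16,620 g ÷ 1.17 g/mL = 14,200 mL.

(a) 18.8 kg; (b) 14.2 L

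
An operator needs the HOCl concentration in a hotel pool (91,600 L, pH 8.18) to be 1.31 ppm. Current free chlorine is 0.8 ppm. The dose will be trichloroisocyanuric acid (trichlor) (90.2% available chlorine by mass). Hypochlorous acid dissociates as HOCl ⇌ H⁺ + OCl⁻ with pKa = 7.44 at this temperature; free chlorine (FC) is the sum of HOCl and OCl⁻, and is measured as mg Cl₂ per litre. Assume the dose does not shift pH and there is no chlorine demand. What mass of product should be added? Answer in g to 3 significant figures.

783 g

[OCl⁻]/[HOCl] = 10^(pH − pKa) = 10^(8.18 − 7.44) = 5.495; fraction as HOCl = 1/(1 + 5.495) = 0.154.
Free chlorine required for 1.31 ppm HOCl: 1.31 / 0.154 = 8.509 ppm.
FC to add: 8.509 − 0.8 = 7.709 mg/L as Cl₂.
Cl₂ equivalent: 7.709 mg/L × 91,600 L = 706.1 g.
Product at 90.2% available Cl: 706.1 / 0.902 = 782.9 g.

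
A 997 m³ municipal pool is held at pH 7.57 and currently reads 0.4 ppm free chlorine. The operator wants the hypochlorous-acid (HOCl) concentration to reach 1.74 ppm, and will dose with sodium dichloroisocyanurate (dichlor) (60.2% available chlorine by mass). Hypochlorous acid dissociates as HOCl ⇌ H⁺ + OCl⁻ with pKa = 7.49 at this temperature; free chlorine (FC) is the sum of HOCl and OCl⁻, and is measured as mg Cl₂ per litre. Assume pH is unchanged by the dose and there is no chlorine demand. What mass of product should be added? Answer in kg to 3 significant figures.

Volume: 997 m³ = 997,000 L.
[OCl⁻]/[HOCl] = 10^(pH − pKa) = 10^(7.57 − 7.49) = 1.202; fraction as HOCl = 1/(1 + 1.202) = 0.4541.
Free chlorine required for 1.74 ppm HOCl: 1.74 / 0.4541 = 3.832 ppm.
FC to add: 3.832 − 0.4 = 3.432 mg/L as Cl₂.
Cl₂ equivalent: 3.432 mg/L × 997,000 L = 3422 g.
Product at 60.2% available Cl: 3422 / 0.602 = 5684 g.

5.68 kg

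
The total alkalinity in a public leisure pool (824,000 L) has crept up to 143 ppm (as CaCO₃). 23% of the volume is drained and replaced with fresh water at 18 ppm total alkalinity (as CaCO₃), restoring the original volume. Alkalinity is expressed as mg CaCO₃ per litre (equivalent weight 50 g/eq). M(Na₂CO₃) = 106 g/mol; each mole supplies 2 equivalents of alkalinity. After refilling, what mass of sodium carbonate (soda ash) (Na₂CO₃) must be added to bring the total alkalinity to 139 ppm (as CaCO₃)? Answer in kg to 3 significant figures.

After draining 23% and refilling: 143 × 0.77 + 18 × 0.23 = 114.25 ppm.
Deficit to target: 139 − 114.25 = 24.75 mg/L.
As CaCO₃: 24.75 mg/L × 824,000 L = 20,390 g; ÷ 50 g/eq ÷ 2 = 203.9 mol Na₂CO₃.
Mass: 203.9 × 106 = 21,620 g.

21.6 kg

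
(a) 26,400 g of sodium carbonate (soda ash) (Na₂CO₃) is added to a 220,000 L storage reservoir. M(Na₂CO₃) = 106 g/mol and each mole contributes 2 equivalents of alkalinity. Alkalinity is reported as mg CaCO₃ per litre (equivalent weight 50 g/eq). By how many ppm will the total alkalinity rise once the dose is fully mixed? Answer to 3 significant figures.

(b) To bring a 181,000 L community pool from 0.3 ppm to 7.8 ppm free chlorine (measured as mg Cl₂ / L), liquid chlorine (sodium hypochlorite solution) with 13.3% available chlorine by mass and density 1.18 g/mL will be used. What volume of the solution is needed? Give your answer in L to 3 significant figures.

(a) 113 ppm; (b) 8.65 L

(a) Moles of Na₂CO₃: 26,400 g ÷ 106 g/mol = 249.1 mol → 498.1 eq of alkalinity.
(a) As CaCO₃: 498.1 eq × 50 g/eq = 24,910 g.
(a) Rise: 24,910 g / 220,000 L × 1000 = 113.2 mg/L.

(b) Chlorine deficit: 7.8 − 0.3 = 7.5 ppm = 7.5 mg/L as Cl₂.
(b) Cl₂ equivalent needed: 7.5 mg/L × 181,000 L = 1,358,000 mg = 1358 g.
(b) Product at 13.3% available chlorine: 1358 / 0.133 = 10,210 g.
(b) Volume at density 1.18 g/mL: 10,210 g ÷ 1.18 g/mL = 8650 mL.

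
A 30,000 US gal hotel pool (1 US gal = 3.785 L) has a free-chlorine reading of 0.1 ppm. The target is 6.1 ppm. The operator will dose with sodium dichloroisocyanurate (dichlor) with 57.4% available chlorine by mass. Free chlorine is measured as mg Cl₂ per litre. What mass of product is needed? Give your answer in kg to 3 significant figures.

Volume: 30,000 US gal × 3.785 L/gal = 113,550 L.
Chlorine deficit: 6.1 − 0.1 = 6 ppm = 6 mg/L as Cl₂.
Cl₂ equivalent needed: 6 mg/L × 113,550 L = 681,300 mg = 681.3 g.
Product at 57.4% available chlorine: 681.3 / 0.574 = 1187 g.

1.19 kg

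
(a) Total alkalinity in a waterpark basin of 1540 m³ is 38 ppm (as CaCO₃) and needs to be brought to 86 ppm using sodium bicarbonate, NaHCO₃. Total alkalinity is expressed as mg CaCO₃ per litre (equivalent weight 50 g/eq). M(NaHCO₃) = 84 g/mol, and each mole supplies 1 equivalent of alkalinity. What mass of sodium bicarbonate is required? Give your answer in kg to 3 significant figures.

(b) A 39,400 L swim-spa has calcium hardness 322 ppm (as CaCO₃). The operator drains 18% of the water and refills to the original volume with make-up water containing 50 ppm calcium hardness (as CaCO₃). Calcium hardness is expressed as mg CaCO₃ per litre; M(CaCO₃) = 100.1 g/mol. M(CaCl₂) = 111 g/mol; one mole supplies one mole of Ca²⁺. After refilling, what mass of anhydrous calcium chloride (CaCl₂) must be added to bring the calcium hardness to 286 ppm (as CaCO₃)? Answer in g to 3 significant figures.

(a) 124 kg; (b) 566 g

(a) Volume: 1540 m³ = 1,540,000 L.
(a) Alkalinity to add: (86 − 38) = 48 mg/L as CaCO₃ × 1,540,000 L = 73,920 g as CaCO₃.
(a) Equivalents: 73,920 g ÷ 50 g/eq = 1478 eq.
(a) NaHCO₃ supplies 1 eq per mole → 1478 mol.
(a) Mass: 1478 mol × 84 g/mol = 124,200 g.

(b) After draining 18% and refilling: 322 × 0.82 + 50 × 0.18 = 273.04 ppm.
(b) Deficit to target: 286 − 273.04 = 12.96 mg/L.
(b) As CaCO₃: 12.96 mg/L × 39,400 L = 510.6 g; ÷ 100.1 = 5.101 mol Ca²⁺.
(b) Mass: 5.101 × 111 = 566.2 g.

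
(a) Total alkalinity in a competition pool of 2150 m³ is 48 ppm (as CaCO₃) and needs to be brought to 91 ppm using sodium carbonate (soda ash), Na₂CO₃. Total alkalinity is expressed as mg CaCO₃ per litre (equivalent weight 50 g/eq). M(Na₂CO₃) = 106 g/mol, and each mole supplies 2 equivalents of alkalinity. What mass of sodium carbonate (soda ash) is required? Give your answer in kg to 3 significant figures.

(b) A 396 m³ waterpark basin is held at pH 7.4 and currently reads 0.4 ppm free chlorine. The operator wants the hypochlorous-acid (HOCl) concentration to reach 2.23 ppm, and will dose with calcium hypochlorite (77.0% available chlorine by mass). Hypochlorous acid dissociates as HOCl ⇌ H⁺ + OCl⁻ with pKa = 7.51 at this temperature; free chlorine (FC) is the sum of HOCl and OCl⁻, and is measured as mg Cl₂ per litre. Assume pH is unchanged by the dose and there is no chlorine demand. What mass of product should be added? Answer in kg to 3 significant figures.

(a) Volume: 2150 m³ = 2,150,000 L.
(a) Alkalinity to add: (91 − 48) = 43 mg/L as CaCO₃ × 2,150,000 L = 92,450 g as CaCO₃.
(a) Equivalents: 92,450 g ÷ 50 g/eq = 1849 eq.
(a) Each mole of Na₂CO₃ supplies 2 eq, so 1849 / 2 = 924.5 mol.
(a) Mass: 924.5 mol × 106 g/mol = 98,000 g.

(b) Volume: 396 m³ = 396,000 L.
(b) [OCl⁻]/[HOCl] = 10^(pH − pKa) = 10^(7.4 − 7.51) = 0.7762; fraction as HOCl = 1/(1 + 0.7762) = 0.563.
(b) Free chlorine required for 2.23 ppm HOCl: 2.23 / 0.563 = 3.961 ppm.
(b) FC to add: 3.961 − 0.4 = 3.561 mg/L as Cl₂.
(b) Cl₂ equivalent: 3.561 mg/L × 396,000 L = 1410 g.
(b) Product at 77.0% available Cl: 1410 / 0.77 = 1831 g.

(a) 98.0 kg; (b) 1.83 kg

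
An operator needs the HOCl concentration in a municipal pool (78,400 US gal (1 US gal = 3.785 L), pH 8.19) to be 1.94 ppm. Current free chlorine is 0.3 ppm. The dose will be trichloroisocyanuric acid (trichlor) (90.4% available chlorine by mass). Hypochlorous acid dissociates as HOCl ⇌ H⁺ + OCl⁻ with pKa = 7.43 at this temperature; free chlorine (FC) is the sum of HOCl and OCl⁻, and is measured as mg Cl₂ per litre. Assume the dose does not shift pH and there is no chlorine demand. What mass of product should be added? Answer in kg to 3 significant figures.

4.20 kg

Volume: 78,400 US gal × 3.785 L/gal = 296,744 L.
[OCl⁻]/[HOCl] = 10^(pH − pKa) = 10^(8.19 − 7.43) = 5.754; fraction as HOCl = 1/(1 + 5.754) = 0.1481.
Free chlorine required for 1.94 ppm HOCl: 1.94 / 0.1481 = 13.1 ppm.
FC to add: 13.1 − 0.3 = 12.8 mg/L as Cl₂.
Cl₂ equivalent: 12.8 mg/L × 296,744 L = 3799 g.
Product at 90.4% available Cl: 3799 / 0.904 = 4203 g.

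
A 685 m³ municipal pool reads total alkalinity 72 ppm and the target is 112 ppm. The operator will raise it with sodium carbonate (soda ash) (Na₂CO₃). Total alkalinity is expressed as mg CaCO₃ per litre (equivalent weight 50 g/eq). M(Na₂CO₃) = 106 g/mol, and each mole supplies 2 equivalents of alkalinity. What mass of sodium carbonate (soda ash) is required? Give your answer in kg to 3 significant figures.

29.0 kg

Volume: 685 m³ = 685,000 L.
Alkalinity to add: (112 − 72) = 40 mg/L as CaCO₃ × 685,000 L = 27,400 g as CaCO₃.
Equivalents: 27,400 g ÷ 50 g/eq = 548 eq.
Each mole of Na₂CO₃ supplies 2 eq, so 548 / 2 = 274 mol.
Mass: 274 mol × 106 g/mol = 29,040 g.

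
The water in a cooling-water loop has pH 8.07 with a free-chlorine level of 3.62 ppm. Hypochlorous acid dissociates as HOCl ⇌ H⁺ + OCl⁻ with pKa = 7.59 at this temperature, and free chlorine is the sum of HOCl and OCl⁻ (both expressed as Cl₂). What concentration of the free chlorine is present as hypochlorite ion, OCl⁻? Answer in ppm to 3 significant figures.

2.72 ppm

[OCl⁻]/[HOCl] = 10^(pH − pKa) = 10^(8.07 − 7.59) = 10^0.48 = 3.02.
Fraction as HOCl = 1 / (1 + 3.02) = 0.2488.
OCl⁻ = (1 − 0.2488) × 3.62 ppm = 2.719 ppm.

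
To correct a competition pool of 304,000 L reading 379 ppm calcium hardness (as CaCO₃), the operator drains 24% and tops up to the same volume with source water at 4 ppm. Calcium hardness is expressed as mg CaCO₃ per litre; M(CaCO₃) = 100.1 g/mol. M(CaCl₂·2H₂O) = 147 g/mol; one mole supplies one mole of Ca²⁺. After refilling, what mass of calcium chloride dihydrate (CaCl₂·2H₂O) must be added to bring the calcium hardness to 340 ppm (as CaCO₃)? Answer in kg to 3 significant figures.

22.8 kg

After draining 24% and refilling: 379 × 0.76 + 4 × 0.24 = 289 ppm.
Deficit to target: 340 − 289 = 51 mg/L.
As CaCO₃: 51 mg/L × 304,000 L = 15,500 g; ÷ 100.1 = 154.9 mol Ca²⁺.
Mass: 154.9 × 147 = 22,770 g.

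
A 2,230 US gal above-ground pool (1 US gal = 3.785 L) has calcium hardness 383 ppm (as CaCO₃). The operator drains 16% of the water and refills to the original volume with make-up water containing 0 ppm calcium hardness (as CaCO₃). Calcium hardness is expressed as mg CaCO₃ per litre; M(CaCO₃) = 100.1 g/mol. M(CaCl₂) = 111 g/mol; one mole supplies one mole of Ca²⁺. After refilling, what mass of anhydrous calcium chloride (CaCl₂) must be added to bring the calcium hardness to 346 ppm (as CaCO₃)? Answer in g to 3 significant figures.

227 g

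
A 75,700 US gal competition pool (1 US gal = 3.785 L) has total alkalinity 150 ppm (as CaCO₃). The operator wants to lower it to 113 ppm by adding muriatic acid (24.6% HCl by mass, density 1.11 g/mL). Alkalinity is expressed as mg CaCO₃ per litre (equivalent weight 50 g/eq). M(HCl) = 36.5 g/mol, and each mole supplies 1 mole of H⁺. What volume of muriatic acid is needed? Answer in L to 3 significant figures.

28.3 L

Volume: 75,700 US gal × 3.785 L/gal = 286,524 L.
Alkalinity to neutralize: (150 − 113) = 37 mg/L as CaCO₃ × 286,524 L = 10,600 g as CaCO₃.
Equivalents of H⁺ required: 10,600 ÷ 50 g/eq = 212 eq = 212 mol HCl.
Mass of HCl: 212 × 36.5 = 7739 g.
Mass of 24.6% solution: 7739 / 0.246 = 31,460 g.
Volume: 31,460 g ÷ 1.11 g/mL = 28,340 mL.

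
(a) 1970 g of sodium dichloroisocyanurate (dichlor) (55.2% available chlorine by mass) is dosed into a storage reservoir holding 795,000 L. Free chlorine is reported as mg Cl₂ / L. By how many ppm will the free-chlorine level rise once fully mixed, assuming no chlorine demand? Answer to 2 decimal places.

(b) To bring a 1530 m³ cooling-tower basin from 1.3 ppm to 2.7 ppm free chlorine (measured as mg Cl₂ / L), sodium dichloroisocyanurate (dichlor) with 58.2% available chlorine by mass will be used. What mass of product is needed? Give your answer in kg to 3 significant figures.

(a) 1.37 ppm; (b) 3.68 kg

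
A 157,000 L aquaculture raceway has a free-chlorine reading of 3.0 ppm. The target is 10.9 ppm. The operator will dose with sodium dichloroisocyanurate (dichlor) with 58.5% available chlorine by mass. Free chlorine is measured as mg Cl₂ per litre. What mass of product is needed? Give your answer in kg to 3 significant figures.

2.12 kg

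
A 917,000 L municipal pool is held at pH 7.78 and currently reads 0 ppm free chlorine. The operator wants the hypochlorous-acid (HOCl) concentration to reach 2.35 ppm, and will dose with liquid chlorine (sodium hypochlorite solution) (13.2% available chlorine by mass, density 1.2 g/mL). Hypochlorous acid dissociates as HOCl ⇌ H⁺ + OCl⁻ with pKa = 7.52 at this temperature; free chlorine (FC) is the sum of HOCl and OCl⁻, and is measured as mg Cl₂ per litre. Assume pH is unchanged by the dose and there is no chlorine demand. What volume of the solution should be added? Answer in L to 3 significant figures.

38.4 L

[OCl⁻]/[HOCl] = 10^(pH − pKa) = 10^(7.78 − 7.52) = 1.82; fraction as HOCl = 1/(1 + 1.82) = 0.3546.
Free chlorine required for 2.35 ppm HOCl: 2.35 / 0.3546 = 6.626 ppm.
FC to add: 6.626 − 0 = 6.626 mg/L as Cl₂.
Cl₂ equivalent: 6.626 mg/L × 917,000 L = 6076 g.
Product at 13.2% available Cl: 6076 / 0.132 = 46,030 g.
Volume: 46,030 g ÷ 1.2 g/mL = 38,360 mL.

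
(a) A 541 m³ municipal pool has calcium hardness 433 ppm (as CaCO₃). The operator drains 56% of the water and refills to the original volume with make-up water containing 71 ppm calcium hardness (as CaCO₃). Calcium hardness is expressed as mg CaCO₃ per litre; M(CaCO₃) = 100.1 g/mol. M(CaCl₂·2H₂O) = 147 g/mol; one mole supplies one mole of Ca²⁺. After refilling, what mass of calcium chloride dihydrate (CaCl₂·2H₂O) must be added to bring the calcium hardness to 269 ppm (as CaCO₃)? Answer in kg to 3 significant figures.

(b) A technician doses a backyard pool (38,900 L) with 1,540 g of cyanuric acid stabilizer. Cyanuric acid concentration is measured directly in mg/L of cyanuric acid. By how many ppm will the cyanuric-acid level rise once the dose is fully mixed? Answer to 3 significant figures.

(a) Volume: 541 m³ = 541,000 L.
(a) After draining 56% and refilling: 433 × 0.44 + 71 × 0.56 = 230.28 ppm.
(a) Deficit to target: 269 − 230.28 = 38.72 mg/L.
(a) As CaCO₃: 38.72 mg/L × 541,000 L = 20,950 g; ÷ 100.1 = 209.3 mol Ca²⁺.
(a) Mass: 209.3 × 147 = 30,760 g.

(b) Rise: 1,540 g / 38,900 L × 1000 = 39.59 mg/L.

(a) 30.8 kg; (b) 39.6 ppm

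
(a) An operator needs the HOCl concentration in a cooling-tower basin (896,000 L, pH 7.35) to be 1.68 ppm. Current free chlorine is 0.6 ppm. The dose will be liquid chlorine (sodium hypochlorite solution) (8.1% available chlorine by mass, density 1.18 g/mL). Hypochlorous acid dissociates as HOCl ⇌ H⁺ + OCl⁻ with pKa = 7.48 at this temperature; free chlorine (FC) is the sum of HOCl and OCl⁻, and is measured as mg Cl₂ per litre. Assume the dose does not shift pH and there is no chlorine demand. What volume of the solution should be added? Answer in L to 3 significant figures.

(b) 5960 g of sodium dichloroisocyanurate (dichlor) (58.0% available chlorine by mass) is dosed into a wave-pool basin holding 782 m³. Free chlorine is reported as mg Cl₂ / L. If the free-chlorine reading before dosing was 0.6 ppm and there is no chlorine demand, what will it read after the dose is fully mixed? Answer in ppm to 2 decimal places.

(a) [OCl⁻]/[HOCl] = 10^(pH − pKa) = 10^(7.35 − 7.48) = 0.7413; fraction as HOCl = 1/(1 + 0.7413) = 0.5743.
(a) Free chlorine required for 1.68 ppm HOCl: 1.68 / 0.5743 = 2.925 ppm.
(a) FC to add: 2.925 − 0.6 = 2.325 mg/L as Cl₂.
(a) Cl₂ equivalent: 2.325 mg/L × 896,000 L = 2084 g.
(a) Product at 8.1% available Cl: 2084 / 0.081 = 25,720 g.
(a) Volume: 25,720 g ÷ 1.18 g/mL = 21,800 mL.

(b) Volume: 782 m³ = 782,000 L.
(b) Available chlorine delivered: 5960 g × 0.58 = 3457 g as Cl₂.
(b) Concentration rise: 3457 g / 782,000 L = 4.42 mg/L = 4.42 ppm.
(b) Final FC: 0.6 + 4.42 = 5.02 ppm.

(a) 21.8 L; (b) 5.02 ppm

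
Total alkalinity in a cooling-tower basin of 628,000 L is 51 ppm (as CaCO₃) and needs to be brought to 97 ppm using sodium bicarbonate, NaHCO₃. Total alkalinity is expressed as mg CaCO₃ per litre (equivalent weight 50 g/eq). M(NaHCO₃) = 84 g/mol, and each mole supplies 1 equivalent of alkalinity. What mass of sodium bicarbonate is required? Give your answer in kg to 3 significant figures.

48.5 kg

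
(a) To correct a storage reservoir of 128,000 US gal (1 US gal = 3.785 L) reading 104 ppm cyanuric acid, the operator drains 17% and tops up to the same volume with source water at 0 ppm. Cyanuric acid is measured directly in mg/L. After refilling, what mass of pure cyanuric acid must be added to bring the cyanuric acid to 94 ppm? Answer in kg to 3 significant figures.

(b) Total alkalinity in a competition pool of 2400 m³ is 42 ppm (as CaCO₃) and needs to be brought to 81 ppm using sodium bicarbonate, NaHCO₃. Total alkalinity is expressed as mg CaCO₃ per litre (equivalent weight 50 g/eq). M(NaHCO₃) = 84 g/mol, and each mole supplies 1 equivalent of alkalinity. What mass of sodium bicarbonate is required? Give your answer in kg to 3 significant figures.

(a) 3.72 kg; (b) 157 kg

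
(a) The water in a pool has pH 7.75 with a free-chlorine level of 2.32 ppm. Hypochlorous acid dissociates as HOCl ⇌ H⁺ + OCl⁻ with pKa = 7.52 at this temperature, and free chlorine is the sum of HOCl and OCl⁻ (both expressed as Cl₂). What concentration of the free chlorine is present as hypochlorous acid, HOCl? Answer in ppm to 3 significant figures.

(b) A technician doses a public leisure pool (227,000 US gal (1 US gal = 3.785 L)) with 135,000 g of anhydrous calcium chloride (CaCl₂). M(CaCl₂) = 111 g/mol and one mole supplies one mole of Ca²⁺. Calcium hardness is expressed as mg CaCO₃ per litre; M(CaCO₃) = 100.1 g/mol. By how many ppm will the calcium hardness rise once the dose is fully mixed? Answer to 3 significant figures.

(a) 0.860 ppm; (b) 142 ppm

(a) [OCl⁻]/[HOCl] = 10^(pH − pKa) = 10^(7.75 − 7.52) = 10^0.23 = 1.698.
(a) Fraction as HOCl = 1 / (1 + 1.698) = 0.3706.
(a) HOCl = 0.3706 × 2.32 ppm = 0.8598 ppm.

(b) Volume: 227,000 US gal × 3.785 L/gal = 859,195 L.
(b) Moles of Ca²⁺: 135,000 g ÷ 111 g/mol = 1216 mol.
(b) As CaCO₃: 1216 mol × 100.1 g/mol = 121,700 g.
(b) Rise: 121,700 g / 859,195 L × 1000 = 141.7 mg/L.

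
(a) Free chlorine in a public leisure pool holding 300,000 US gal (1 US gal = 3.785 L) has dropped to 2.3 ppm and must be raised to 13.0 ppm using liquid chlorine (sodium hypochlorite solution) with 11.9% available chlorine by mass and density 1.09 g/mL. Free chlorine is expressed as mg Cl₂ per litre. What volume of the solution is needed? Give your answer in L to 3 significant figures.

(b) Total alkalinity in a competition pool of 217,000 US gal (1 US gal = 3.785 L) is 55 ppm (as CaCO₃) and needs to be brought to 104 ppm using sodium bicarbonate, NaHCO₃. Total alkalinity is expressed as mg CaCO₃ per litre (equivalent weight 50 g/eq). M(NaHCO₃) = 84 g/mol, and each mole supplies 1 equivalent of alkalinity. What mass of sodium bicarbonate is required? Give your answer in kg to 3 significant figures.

(a) Volume: 300,000 US gal × 3.785 L/gal = 1,135,500 L.
(a) Chlorine deficit: 13.0 − 2.3 = 10.7 ppm = 10.7 mg/L as Cl₂.
(a) Cl₂ equivalent needed: 10.7 mg/L × 1,135,500 L = 12,150,000 mg = 12,150 g.
(a) Product at 11.9% available chlorine: 12,150 / 0.119 = 102,100 g.
(a) Volume at density 1.09 g/mL: 102,100 g ÷ 1.09 g/mL = 93,670 mL.

(b) Volume: 217,000 US gal × 3.785 L/gal = 821,345 L.
(b) Alkalinity to add: (104 − 55) = 49 mg/L as CaCO₃ × 821,345 L = 40,250 g as CaCO₃.
(b) Equivalents: 40,250 g ÷ 50 g/eq = 804.9 eq.
(b) NaHCO₃ supplies 1 eq per mole → 804.9 mol.
(b) Mass: 804.9 mol × 84 g/mol = 67,610 g.

(a) 93.7 L; (b) 67.6 kg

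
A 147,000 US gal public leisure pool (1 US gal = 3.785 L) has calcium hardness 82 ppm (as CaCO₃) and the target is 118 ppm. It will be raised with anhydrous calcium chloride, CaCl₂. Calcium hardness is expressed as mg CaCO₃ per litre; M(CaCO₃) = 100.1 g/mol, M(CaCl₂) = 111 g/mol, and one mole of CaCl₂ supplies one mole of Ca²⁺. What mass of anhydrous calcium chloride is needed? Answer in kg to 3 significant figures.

Volume: 147,000 US gal × 3.785 L/gal = 556,395 L.
Hardness to add: (118 − 82) = 36 mg/L as CaCO₃ × 556,395 L = 20,030 g as CaCO₃.
Moles of Ca²⁺ (1 mol Ca²⁺ ≡ 1 mol CaCO₃): 20,030 / 100.1 g/mol = 200.1 mol.
Mass of CaCl₂: 200.1 × 111 = 22,210 g.

22.2 kg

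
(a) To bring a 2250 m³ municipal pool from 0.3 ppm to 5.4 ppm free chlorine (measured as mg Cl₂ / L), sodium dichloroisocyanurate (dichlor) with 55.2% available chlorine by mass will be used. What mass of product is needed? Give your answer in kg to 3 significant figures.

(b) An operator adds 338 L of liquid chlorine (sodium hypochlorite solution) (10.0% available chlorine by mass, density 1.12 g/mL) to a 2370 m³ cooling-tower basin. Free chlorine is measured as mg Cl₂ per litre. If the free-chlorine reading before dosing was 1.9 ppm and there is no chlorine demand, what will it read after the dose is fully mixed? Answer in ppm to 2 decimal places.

(a) Volume: 2250 m³ = 2,250,000 L.
(a) Chlorine deficit: 5.4 − 0.3 = 5.1 ppm = 5.1 mg/L as Cl₂.
(a) Cl₂ equivalent needed: 5.1 mg/L × 2,250,000 L = 11,480,000 mg = 11,480 g.
(a) Product at 55.2% available chlorine: 11,480 / 0.552 = 20,790 g.

(b) Volume: 2370 m³ = 2,370,000 L.
(b) Mass of solution: 338 L × 1000 mL/L × 1.12 g/mL = 378,600 g.
(b) Available chlorine delivered: 378,600 g × 0.1 = 37,860 g as Cl₂.
(b) Concentration rise: 37,860 g / 2,370,000 L = 15.97 mg/L = 15.97 ppm.
(b) Final FC: 1.9 + 15.97 = 17.87 ppm.

(a) 20.8 kg; (b) 17.87 ppm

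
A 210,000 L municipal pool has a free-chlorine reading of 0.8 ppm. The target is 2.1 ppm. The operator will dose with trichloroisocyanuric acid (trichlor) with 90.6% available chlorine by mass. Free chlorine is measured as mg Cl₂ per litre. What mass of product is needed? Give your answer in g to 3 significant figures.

301 g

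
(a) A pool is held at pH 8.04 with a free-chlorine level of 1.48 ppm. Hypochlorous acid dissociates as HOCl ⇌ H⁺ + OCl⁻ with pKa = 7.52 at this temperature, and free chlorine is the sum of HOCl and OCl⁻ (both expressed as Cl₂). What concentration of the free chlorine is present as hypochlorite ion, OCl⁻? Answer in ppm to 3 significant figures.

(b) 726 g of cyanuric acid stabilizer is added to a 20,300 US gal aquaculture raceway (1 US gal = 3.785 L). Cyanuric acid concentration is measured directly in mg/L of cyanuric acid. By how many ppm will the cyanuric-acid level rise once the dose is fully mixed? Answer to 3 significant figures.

(a) 1.14 ppm; (b) 9.45 ppm

(a) [OCl⁻]/[HOCl] = 10^(pH − pKa) = 10^(8.04 − 7.52) = 10^0.52 = 3.311.
(a) Fraction as HOCl = 1 / (1 + 3.311) = 0.2319.
(a) OCl⁻ = (1 − 0.2319) × 1.48 ppm = 1.137 ppm.

(b) Volume: 20,300 US gal × 3.785 L/gal = 76,836 L.
(b) Rise: 726 g / 76,836 L × 1000 = 9.449 mg/L.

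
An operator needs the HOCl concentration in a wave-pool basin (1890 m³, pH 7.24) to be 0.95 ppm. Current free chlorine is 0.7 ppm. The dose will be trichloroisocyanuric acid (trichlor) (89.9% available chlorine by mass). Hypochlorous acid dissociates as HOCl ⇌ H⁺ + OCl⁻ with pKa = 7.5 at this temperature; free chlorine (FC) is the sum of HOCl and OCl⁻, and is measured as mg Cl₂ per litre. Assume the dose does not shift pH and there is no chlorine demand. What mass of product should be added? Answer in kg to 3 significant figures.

Volume: 1890 m³ = 1,890,000 L.
[OCl⁻]/[HOCl] = 10^(pH − pKa) = 10^(7.24 − 7.5) = 0.5495; fraction as HOCl = 1/(1 + 0.5495) = 0.6454.
Free chlorine required for 0.95 ppm HOCl: 0.95 / 0.6454 = 1.472 ppm.
FC to add: 1.472 − 0.7 = 0.7721 mg/L as Cl₂.
Cl₂ equivalent: 0.7721 mg/L × 1,890,000 L = 1459 g.
Product at 89.9% available Cl: 1459 / 0.899 = 1623 g.

1.62 kg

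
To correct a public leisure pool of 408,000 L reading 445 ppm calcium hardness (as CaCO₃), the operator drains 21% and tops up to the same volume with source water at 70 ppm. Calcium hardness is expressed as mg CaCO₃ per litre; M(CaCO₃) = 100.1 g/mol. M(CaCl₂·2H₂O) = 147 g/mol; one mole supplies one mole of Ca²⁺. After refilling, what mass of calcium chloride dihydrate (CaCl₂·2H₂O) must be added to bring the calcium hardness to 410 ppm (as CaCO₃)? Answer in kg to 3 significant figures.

26.2 kg

After draining 21% and refilling: 445 × 0.79 + 70 × 0.21 = 366.25 ppm.
Deficit to target: 410 − 366.25 = 43.75 mg/L.
As CaCO₃: 43.75 mg/L × 408,000 L = 17,850 g; ÷ 100.1 = 178.3 mol Ca²⁺.
Mass: 178.3 × 147 = 26,210 g.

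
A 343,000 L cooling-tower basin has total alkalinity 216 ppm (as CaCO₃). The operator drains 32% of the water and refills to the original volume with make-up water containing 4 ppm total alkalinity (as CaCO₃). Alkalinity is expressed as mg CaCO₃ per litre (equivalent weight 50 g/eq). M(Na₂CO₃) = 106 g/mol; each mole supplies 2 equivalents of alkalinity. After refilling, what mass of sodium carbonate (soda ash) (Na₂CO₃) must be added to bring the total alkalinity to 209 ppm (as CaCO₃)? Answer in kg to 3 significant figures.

22.1 kg

After draining 32% and refilling: 216 × 0.68 + 4 × 0.32 = 148.16 ppm.
Deficit to target: 209 − 148.16 = 60.84 mg/L.
As CaCO₃: 60.84 mg/L × 343,000 L = 20,870 g; ÷ 50 g/eq ÷ 2 = 208.7 mol Na₂CO₃.
Mass: 208.7 × 106 = 22,120 g.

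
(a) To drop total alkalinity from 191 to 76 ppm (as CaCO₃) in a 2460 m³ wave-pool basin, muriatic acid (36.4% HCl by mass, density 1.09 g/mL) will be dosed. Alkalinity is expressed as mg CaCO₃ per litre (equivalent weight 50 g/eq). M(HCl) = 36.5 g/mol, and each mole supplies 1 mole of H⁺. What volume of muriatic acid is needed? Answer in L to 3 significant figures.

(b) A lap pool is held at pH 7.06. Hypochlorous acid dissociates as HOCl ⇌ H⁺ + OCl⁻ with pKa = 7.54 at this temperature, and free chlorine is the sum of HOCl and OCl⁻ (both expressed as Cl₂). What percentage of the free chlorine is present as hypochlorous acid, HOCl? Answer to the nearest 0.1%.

(a) Volume: 2460 m³ = 2,460,000 L.
(a) Alkalinity to neutralize: (191 − 76) = 115 mg/L as CaCO₃ × 2,460,000 L = 282,900 g as CaCO₃.
(a) Equivalents of H⁺ required: 282,900 ÷ 50 g/eq = 5658 eq = 5658 mol HCl.
(a) Mass of HCl: 5658 × 36.5 = 206,500 g.
(a) Mass of 36.4% solution: 206,500 / 0.364 = 567,400 g.
(a) Volume: 567,400 g ÷ 1.09 g/mL = 520,500 mL.

(b) [OCl⁻]/[HOCl] = 10^(pH − pKa) = 10^(7.06 − 7.54) = 10^-0.48 = 0.3311.
(b) Fraction as HOCl = 1 / (1 + 0.3311) = 0.7512.

(a) 521 L; (b) 75.1%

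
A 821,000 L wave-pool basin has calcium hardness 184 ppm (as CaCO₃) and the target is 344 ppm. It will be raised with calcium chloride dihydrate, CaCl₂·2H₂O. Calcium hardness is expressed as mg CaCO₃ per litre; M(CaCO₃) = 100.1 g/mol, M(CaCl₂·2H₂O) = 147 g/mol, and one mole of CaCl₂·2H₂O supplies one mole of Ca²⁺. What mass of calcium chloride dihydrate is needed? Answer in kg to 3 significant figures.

Hardness to add: (344 − 184) = 160 mg/L as CaCO₃ × 821,000 L = 131,400 g as CaCO₃.
Moles of Ca²⁺ (1 mol Ca²⁺ ≡ 1 mol CaCO₃): 131,400 / 100.1 g/mol = 1312 mol.
Mass of CaCl₂·2H₂O: 1312 × 147 = 192,900 g.

193 kg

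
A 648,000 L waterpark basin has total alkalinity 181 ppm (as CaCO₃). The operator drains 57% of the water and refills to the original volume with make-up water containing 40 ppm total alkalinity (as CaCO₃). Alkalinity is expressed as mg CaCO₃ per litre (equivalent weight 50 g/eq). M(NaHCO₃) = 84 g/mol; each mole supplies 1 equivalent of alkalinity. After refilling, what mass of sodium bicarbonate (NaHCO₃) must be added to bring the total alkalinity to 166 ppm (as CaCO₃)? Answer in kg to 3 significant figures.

After draining 57% and refilling: 181 × 0.43 + 40 × 0.57 = 100.63 ppm.
Deficit to target: 166 − 100.63 = 65.37 mg/L.
As CaCO₃: 65.37 mg/L × 648,000 L = 42,360 g; ÷ 50 g/eq ÷ 1 = 847.2 mol NaHCO₃.
Mass: 847.2 × 84 = 71,160 g.

71.2 kg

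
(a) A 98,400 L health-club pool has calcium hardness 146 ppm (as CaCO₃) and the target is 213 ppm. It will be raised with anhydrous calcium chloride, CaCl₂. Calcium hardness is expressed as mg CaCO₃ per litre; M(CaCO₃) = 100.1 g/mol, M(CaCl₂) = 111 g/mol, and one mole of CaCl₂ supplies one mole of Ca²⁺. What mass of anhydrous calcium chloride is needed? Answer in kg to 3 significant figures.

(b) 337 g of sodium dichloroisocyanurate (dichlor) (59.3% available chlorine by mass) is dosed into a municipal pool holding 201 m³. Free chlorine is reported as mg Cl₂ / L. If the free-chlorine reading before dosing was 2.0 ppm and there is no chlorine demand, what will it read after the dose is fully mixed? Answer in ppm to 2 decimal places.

(a) Hardness to add: (213 − 146) = 67 mg/L as CaCO₃ × 98,400 L = 6593 g as CaCO₃.
(a) Moles of Ca²⁺ (1 mol Ca²⁺ ≡ 1 mol CaCO₃): 6593 / 100.1 g/mol = 65.86 mol.
(a) Mass of CaCl₂: 65.86 × 111 = 7311 g.

(b) Volume: 201 m³ = 201,000 L.
(b) Available chlorine delivered: 337 g × 0.593 = 199.8 g as Cl₂.
(b) Concentration rise: 199.8 g / 201,000 L = 0.9942 mg/L = 0.99 ppm.
(b) Final FC: 2.0 + 0.99 = 2.99 ppm.

(a) 7.31 kg; (b) 2.99 ppm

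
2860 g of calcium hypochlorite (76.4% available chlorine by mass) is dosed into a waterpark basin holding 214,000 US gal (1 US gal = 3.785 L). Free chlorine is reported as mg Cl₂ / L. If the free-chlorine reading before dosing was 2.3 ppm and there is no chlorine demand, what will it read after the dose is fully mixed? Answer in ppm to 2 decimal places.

5.00 ppm

Volume: 214,000 US gal × 3.785 L/gal = 809,990 L.
Available chlorine delivered: 2860 g × 0.764 = 2185 g as Cl₂.
Concentration rise: 2185 g / 809,990 L = 2.698 mg/L = 2.70 ppm.
Final FC: 2.3 + 2.70 = 5.00 ppm.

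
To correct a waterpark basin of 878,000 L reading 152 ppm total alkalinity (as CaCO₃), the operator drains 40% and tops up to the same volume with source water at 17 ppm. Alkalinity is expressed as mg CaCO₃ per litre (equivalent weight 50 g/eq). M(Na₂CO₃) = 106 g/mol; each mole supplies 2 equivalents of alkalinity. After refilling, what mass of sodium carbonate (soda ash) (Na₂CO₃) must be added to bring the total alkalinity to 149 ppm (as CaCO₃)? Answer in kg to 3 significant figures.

47.5 kg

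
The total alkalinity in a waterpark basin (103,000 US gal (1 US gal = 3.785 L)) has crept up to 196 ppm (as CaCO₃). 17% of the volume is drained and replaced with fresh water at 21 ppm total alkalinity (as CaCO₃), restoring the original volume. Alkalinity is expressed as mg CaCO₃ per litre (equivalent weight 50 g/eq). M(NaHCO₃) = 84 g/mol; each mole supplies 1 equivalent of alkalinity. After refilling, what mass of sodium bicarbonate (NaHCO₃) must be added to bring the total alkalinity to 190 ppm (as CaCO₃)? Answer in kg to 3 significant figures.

Volume: 103,000 US gal × 3.785 L/gal = 389,855 L.
After draining 17% and refilling: 196 × 0.83 + 21 × 0.17 = 166.25 ppm.
Deficit to target: 190 − 166.25 = 23.75 mg/L.
As CaCO₃: 23.75 mg/L × 389,855 L = 9259 g; ÷ 50 g/eq ÷ 1 = 185.2 mol NaHCO₃.
Mass: 185.2 × 84 = 15,560 g.

15.6 kg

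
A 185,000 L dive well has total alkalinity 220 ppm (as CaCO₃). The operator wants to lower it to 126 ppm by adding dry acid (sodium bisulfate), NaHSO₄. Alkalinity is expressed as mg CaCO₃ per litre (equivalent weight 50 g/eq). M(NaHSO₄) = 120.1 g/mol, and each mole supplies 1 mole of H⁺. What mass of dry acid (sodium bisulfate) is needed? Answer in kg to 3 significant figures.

41.8 kg

Alkalinity to neutralize: (220 − 126) = 94 mg/L as CaCO₃ × 185,000 L = 17,390 g as CaCO₃.
Equivalents of H⁺ required: 17,390 ÷ 50 g/eq = 347.8 eq = 347.8 mol NaHSO₄.
Mass of NaHSO₄: 347.8 × 120.1 = 41,770 g.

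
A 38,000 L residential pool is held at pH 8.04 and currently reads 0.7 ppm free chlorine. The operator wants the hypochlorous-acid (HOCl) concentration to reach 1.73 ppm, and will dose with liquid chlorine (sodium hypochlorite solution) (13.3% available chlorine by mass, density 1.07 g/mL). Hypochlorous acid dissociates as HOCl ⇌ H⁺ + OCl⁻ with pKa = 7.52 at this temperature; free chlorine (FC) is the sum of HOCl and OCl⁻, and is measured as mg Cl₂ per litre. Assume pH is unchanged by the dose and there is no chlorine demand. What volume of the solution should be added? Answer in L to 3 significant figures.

[OCl⁻]/[HOCl] = 10^(pH − pKa) = 10^(8.04 − 7.52) = 3.311; fraction as HOCl = 1/(1 + 3.311) = 0.2319.
Free chlorine required for 1.73 ppm HOCl: 1.73 / 0.2319 = 7.459 ppm.
FC to add: 7.459 − 0.7 = 6.759 mg/L as Cl₂.
Cl₂ equivalent: 6.759 mg/L × 38,000 L = 256.8 g.
Product at 13.3% available Cl: 256.8 / 0.133 = 1931 g.
Volume: 1931 g ÷ 1.07 g/mL = 1805 mL.

1.80 L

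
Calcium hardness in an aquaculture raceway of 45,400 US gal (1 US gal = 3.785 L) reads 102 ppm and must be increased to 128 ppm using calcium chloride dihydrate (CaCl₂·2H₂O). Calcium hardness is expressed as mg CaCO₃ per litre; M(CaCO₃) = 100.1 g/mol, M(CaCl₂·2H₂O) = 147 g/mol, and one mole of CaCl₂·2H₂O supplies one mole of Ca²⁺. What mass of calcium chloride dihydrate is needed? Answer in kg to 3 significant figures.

6.56 kg

Volume: 45,400 US gal × 3.785 L/gal = 171,839 L.
Hardness to add: (128 − 102) = 26 mg/L as CaCO₃ × 171,839 L = 4468 g as CaCO₃.
Moles of Ca²⁺ (1 mol Ca²⁺ ≡ 1 mol CaCO₃): 4468 / 100.1 g/mol = 44.63 mol.
Mass of CaCl₂·2H₂O: 44.63 × 147 = 6561 g.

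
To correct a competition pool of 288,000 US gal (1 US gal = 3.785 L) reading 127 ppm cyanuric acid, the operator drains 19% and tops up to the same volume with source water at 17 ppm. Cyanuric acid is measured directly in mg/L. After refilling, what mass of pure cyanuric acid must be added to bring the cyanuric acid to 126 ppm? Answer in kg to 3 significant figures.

Volume: 288,000 US gal × 3.785 L/gal = 1,090,080 L.
After draining 19% and refilling: 127 × 0.81 + 17 × 0.19 = 106.1 ppm.
Deficit to target: 126 − 106.1 = 19.9 mg/L.
Mass: 19.9 mg/L × 1,090,080 L = 21,690 g cyanuric acid.

21.7 kg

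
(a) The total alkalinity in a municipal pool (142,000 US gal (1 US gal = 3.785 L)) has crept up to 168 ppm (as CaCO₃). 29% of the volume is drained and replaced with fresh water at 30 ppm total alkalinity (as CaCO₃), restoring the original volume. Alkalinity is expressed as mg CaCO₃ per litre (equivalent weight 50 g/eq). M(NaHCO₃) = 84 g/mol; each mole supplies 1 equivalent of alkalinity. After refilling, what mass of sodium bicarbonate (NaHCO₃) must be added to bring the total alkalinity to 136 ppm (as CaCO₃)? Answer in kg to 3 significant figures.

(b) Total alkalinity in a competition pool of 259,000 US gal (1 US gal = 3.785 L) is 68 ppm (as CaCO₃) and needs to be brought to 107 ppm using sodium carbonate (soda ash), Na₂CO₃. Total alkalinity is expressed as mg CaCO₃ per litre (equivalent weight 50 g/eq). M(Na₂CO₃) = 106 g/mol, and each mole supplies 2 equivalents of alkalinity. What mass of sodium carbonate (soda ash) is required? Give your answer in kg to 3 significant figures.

(a) Volume: 142,000 US gal × 3.785 L/gal = 537,470 L.
(a) After draining 29% and refilling: 168 × 0.71 + 30 × 0.29 = 127.98 ppm.
(a) Deficit to target: 136 − 127.98 = 8.02 mg/L.
(a) As CaCO₃: 8.02 mg/L × 537,470 L = 4311 g; ÷ 50 g/eq ÷ 1 = 86.21 mol NaHCO₃.
(a) Mass: 86.21 × 84 = 7242 g.

(b) Volume: 259,000 US gal × 3.785 L/gal = 980,315 L.
(b) Alkalinity to add: (107 − 68) = 39 mg/L as CaCO₃ × 980,315 L = 38,230 g as CaCO₃.
(b) Equivalents: 38,230 g ÷ 50 g/eq = 764.6 eq.
(b) Each mole of Na₂CO₃ supplies 2 eq, so 764.6 / 2 = 382.3 mol.
(b) Mass: 382.3 mol × 106 g/mol = 40,530 g.

(a) 7.24 kg; (b) 40.5 kg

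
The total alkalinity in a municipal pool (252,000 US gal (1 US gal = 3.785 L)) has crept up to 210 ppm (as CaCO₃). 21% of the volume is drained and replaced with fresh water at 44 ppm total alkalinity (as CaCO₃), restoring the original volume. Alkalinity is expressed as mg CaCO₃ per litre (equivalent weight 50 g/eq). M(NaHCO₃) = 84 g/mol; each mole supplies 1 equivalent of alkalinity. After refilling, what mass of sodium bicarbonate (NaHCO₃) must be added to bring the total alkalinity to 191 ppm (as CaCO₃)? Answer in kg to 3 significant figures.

Volume: 252,000 US gal × 3.785 L/gal = 953,820 L.
After draining 21% and refilling: 210 × 0.79 + 44 × 0.21 = 175.14 ppm.
Deficit to target: 191 − 175.14 = 15.86 mg/L.
As CaCO₃: 15.86 mg/L × 953,820 L = 15,130 g; ÷ 50 g/eq ÷ 1 = 302.6 mol NaHCO₃.
Mass: 302.6 × 84 = 25,410 g.

25.4 kg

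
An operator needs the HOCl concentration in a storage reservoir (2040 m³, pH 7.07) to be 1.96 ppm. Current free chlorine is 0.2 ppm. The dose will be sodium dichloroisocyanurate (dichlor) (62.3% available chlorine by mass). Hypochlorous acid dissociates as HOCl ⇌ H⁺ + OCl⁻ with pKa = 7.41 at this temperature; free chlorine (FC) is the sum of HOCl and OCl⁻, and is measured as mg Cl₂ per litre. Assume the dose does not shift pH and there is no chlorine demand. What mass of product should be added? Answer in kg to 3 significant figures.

Volume: 2040 m³ = 2,040,000 L.
[OCl⁻]/[HOCl] = 10^(pH − pKa) = 10^(7.07 − 7.41) = 0.4571; fraction as HOCl = 1/(1 + 0.4571) = 0.6863.
Free chlorine required for 1.96 ppm HOCl: 1.96 / 0.6863 = 2.856 ppm.
FC to add: 2.856 − 0.2 = 2.656 mg/L as Cl₂.
Cl₂ equivalent: 2.656 mg/L × 2,040,000 L = 5418 g.
Product at 62.3% available Cl: 5418 / 0.623 = 8697 g.

8.70 kg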